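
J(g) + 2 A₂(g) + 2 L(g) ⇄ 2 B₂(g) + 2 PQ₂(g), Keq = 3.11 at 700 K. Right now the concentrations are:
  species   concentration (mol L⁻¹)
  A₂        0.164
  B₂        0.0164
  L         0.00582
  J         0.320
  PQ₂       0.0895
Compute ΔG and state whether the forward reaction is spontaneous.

ΔG = 5.04 kJ/mol; the forward reaction is non-spontaneous

Q = [B₂]²·[PQ₂]² / ([J]·[A₂]²·[L]²) = (0.0164)²·(0.0895)² / ((0.320)·(0.164)²·(0.00582)²) = 7.39
ΔG = RT ln(Q/Keq) = (8.314 J mol⁻¹ K⁻¹)(700 K) × ln(7.39/3.11)
   = (5.820 kJ/mol)(0.8655) = 5.04 kJ/mol
ΔG > 0, so the forward reaction is non-spontaneous (proceeds in reverse).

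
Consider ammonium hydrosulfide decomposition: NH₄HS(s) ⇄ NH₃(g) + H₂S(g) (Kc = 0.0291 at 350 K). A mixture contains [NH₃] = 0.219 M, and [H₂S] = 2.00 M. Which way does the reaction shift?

toward reactants

(NH₄HS is a pure solid — omitted from Qc.)
Qc = [NH₃]·[H₂S] = (0.219)·(2.00) = 0.438
Qc = 0.438 > Kc = 0.0291, so the reverse reaction proceeds.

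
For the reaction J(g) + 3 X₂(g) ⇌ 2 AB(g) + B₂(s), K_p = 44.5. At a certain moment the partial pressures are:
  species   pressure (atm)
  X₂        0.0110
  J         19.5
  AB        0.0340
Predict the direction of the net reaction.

(B₂ is a pure solid — omitted from Q_p.)
Q_p = P(AB)² / (P(J)·P(X₂)³) = (0.0340)² / ((19.5)·(0.0110)³) = 44.5
Q_p = 44.5 = K_p, so the system is already at equilibrium.

neither direction; the system is at equilibrium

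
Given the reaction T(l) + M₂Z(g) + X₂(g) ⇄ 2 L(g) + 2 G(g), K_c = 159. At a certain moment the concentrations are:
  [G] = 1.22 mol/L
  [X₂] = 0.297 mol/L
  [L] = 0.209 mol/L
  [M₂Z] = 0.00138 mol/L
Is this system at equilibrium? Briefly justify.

(T is a pure liquid — omitted from Q_c.)
Q_c = [L]²·[G]² / ([M₂Z]·[X₂]) = (0.209)²·(1.22)² / ((0.00138)·(0.297)) = 159
Q_c = 159 = K_c; the system is at equilibrium.

yes, at equilibrium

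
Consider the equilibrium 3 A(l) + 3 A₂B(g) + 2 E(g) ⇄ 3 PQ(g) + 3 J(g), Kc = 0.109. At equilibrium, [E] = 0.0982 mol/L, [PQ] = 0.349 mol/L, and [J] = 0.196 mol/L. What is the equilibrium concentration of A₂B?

[A₂B] = 0.673 mol/L

(A is a pure liquid — omitted from Kc.)
At equilibrium, Kc = [PQ]³·[J]³ / ([A₂B]³·[E]²) = 0.109.
(0.349)³·(0.196)³ / (([A₂B])³·(0.0982)²) = 0.109
[A₂B]³ = 0.305 ⇒ [A₂B] = 0.673 mol/L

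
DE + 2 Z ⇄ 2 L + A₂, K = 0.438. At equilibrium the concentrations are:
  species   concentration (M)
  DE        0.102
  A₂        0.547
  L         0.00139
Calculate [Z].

At equilibrium, K = [L]²·[A₂] / ([DE]·[Z]²) = 0.438.
(0.00139)²·(0.547) / ((0.102)·([Z])²) = 0.438
[Z]² = 2.37×10⁻⁵ ⇒ [Z] = 0.00486 M

[Z] = 0.00486 M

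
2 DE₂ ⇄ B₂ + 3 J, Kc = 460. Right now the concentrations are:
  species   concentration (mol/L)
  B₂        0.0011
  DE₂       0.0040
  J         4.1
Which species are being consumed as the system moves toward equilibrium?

Qc = [B₂]·[J]³ / [DE₂]² = (0.0011)·(4.1)³ / (0.0040)² = 4700
Qc = 4700 > Kc = 460: net reverse reaction.

B₂, J (products)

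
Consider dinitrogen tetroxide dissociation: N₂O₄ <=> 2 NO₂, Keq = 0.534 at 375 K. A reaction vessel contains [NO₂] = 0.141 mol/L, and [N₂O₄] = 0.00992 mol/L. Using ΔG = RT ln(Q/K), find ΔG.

ΔG = 4.12 kJ/mol

Q = [NO₂]² / [N₂O₄] = (0.141)² / (0.00992) = 2.00
ΔG = RT ln(Q/Keq) = (8.314 J mol⁻¹ K⁻¹)(375 K) × ln(2.00/0.534)
   = (3.118 kJ/mol)(1.321) = 4.12 kJ/mol
ΔG > 0, so the forward reaction is non-spontaneous (proceeds in reverse).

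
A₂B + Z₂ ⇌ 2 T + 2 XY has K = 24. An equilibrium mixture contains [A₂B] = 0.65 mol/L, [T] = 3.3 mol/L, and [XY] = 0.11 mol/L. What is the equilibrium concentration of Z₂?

[Z₂] = 0.0084 mol/L

At equilibrium, K = [T]²·[XY]² / ([A₂B]·[Z₂]) = 24.
(3.3)²·(0.11)² / ((0.65)·([Z₂])) = 24
[Z₂] = 0.00845 = 0.0084 mol/L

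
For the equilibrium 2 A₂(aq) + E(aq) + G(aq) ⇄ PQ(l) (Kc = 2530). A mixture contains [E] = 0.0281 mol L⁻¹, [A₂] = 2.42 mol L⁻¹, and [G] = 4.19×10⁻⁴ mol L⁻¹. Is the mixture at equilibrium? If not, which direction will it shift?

no; Q > K, reaction proceeds in reverse

(PQ is a pure liquid — omitted from Qc.)
Qc = 1 / ([A₂]²·[E]·[G]) = 1 / ((2.42)²·(0.0281)·(4.19×10⁻⁴)) = 14500
Qc = 14500 > Kc = 2530: net reverse reaction.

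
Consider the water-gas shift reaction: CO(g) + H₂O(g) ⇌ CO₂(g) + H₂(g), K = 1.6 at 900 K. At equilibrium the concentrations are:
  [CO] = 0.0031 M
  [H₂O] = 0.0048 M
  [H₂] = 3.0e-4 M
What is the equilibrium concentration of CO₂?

At equilibrium, K = [CO₂]·[H₂] / ([CO]·[H₂O]) = 1.6.
([CO₂])·(3.0e-4) / ((0.0031)·(0.0048)) = 1.6
[CO₂] = 0.0794 = 0.079 M

[CO₂] = 0.079 M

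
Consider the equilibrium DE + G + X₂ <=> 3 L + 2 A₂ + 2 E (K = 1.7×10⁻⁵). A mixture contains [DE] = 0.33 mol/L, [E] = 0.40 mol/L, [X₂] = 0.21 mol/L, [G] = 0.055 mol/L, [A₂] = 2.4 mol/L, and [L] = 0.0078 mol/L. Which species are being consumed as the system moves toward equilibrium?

L, A₂, E (products)

Q = [L]³·[A₂]²·[E]² / ([DE]·[G]·[X₂]) = (0.0078)³·(2.4)²·(0.40)² / ((0.33)·(0.055)·(0.21)) = 1.1×10⁻⁴
Q = 1.1×10⁻⁴ > K = 1.7×10⁻⁵: net reverse reaction.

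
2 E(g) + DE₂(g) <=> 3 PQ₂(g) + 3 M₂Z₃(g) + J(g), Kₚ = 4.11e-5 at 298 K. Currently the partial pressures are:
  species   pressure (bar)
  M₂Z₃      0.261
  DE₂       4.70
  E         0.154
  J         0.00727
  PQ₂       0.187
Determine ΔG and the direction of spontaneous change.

ΔG = -4.19 kJ/mol; the forward reaction is spontaneous

Qₚ = P(PQ₂)³·P(M₂Z₃)³·P(J) / (P(E)²·P(DE₂)) = (0.187)³·(0.261)³·(0.00727) / ((0.154)²·(4.70)) = 7.58e-6
ΔG = RT ln(Qₚ/Kₚ) = (8.314 J mol⁻¹ K⁻¹)(298 K) × ln(7.58e-6/4.11e-5)
   = (2.478 kJ/mol)(-1.690) = -4.19 kJ/mol
ΔG < 0, so the forward reaction is spontaneous (proceeds forward).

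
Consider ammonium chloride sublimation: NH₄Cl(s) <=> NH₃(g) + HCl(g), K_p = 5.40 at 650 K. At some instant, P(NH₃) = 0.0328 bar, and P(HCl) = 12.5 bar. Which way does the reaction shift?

(NH₄Cl is a pure solid — omitted from Q_p.)
Q_p = P(NH₃)·P(HCl) = (0.0328)·(12.5) = 0.410
Q_p = 0.410 < K_p = 5.40, so the forward reaction proceeds.

toward products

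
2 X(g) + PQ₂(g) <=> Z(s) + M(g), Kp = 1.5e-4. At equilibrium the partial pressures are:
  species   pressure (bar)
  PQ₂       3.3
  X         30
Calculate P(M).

(Z is a pure solid — omitted from Kp.)
At equilibrium, Kp = P(M) / (P(X)²·P(PQ₂)) = 1.5e-4.
(P(M)) / ((30)²·(3.3)) = 1.5e-4
P(M) = 0.446 = 0.45 bar

P(M) = 0.45 bar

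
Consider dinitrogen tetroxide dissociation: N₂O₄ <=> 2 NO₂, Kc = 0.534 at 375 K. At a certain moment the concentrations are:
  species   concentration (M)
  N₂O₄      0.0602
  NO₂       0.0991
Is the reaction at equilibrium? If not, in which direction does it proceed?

to the right

Qc = [NO₂]² / [N₂O₄] = (0.0991)² / (0.0602) = 0.163
Qc = 0.163 < Kc = 0.534, so the forward reaction proceeds.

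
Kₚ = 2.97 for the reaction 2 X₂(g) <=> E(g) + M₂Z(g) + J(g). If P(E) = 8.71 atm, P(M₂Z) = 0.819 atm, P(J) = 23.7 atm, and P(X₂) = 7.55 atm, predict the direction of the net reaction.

no net change (already at equilibrium)

Qₚ = P(E)·P(M₂Z)·P(J) / P(X₂)² = (8.71)·(0.819)·(23.7) / (7.55)² = 2.97
Qₚ = 2.97 = Kₚ, so the system is already at equilibrium.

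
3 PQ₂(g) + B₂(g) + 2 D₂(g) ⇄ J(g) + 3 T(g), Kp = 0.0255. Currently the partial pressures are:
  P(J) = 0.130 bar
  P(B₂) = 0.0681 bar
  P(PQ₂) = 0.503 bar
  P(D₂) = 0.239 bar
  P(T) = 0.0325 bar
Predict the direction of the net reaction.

Qp = P(J)·P(T)³ / (P(PQ₂)³·P(B₂)·P(D₂)²) = (0.130)·(0.0325)³ / ((0.503)³·(0.0681)·(0.239)²) = 0.00901
Qp = 0.00901 < Kp = 0.0255, so the forward reaction proceeds.

to the right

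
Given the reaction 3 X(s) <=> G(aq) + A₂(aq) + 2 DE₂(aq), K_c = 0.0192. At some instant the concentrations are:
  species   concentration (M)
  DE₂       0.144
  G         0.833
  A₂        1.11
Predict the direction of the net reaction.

neither direction; the system is at equilibrium

(X is a pure solid — omitted from Q_c.)
Q_c = [G]·[A₂]·[DE₂]² = (0.833)·(1.11)·(0.144)² = 0.0192
Q_c = 0.0192 = K_c, so the system is already at equilibrium.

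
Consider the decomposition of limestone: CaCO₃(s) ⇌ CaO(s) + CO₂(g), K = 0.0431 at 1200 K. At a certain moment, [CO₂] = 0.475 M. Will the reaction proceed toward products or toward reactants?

(CaCO₃, CaO are pure solids — omitted from Q.)
Q = [CO₂] = 0.475
Q = 0.475 > K = 0.0431, so the reverse reaction proceeds.

reverse (toward reactants)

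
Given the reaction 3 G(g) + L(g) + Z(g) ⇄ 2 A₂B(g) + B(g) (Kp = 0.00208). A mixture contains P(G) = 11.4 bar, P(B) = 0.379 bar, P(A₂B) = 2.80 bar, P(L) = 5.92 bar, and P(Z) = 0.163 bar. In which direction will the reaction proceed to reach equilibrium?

Qp = P(A₂B)²·P(B) / (P(G)³·P(L)·P(Z)) = (2.80)²·(0.379) / ((11.4)³·(5.92)·(0.163)) = 0.00208
Qp = 0.00208 = Kp, so the system is already at equilibrium.

at equilibrium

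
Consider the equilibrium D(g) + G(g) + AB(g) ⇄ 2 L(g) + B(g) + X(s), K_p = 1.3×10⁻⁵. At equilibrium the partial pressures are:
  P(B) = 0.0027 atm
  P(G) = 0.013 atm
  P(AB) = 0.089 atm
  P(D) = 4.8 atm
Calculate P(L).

P(L) = 0.0052 atm

(X is a pure solid — omitted from K_p.)
At equilibrium, K_p = P(L)²·P(B) / (P(D)·P(G)·P(AB)) = 1.3×10⁻⁵.
(P(L))²·(0.0027) / ((4.8)·(0.013)·(0.089)) = 1.3×10⁻⁵
P(L)² = 2.67×10⁻⁵ ⇒ P(L) = 0.0052 atm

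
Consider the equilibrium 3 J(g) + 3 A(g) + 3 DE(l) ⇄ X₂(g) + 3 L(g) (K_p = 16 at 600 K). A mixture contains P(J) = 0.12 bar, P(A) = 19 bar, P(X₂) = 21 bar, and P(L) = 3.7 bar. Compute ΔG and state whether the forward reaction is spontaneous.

(DE is a pure liquid — omitted from Q_p.)
Q_p = P(X₂)·P(L)³ / (P(J)³·P(A)³) = (21)·(3.7)³ / ((0.12)³·(19)³) = 89.7
ΔG = RT ln(Q_p/K_p) = (8.314 J mol⁻¹ K⁻¹)(600 K) × ln(89.7/16)
   = (4.988 kJ/mol)(1.724) = 8.60 kJ/mol
ΔG > 0, so the forward reaction is non-spontaneous (proceeds in reverse).

ΔG = 8.60 kJ/mol; the forward reaction is non-spontaneous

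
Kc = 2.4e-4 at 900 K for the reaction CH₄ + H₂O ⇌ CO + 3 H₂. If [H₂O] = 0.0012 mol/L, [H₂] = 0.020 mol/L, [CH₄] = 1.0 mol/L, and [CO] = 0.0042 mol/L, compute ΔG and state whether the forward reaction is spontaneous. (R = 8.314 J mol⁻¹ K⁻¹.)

ΔG = -16.1 kJ/mol; the forward reaction is spontaneous

Qc = [CO]·[H₂]³ / ([CH₄]·[H₂O]) = (0.0042)·(0.020)³ / ((1.0)·(0.0012)) = 2.80e-5
ΔG = RT ln(Qc/Kc) = (8.314 J mol⁻¹ K⁻¹)(900 K) × ln(2.80e-5/2.4e-4)
   = (7.483 kJ/mol)(-2.148) = -16.1 kJ/mol
ΔG < 0, so the forward reaction is spontaneous (proceeds forward).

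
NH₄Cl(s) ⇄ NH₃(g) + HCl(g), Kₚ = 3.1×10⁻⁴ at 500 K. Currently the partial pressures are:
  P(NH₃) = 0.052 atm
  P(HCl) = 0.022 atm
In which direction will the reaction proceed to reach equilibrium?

(NH₄Cl is a pure solid — omitted from Qₚ.)
Qₚ = P(NH₃)·P(HCl) = (0.052)·(0.022) = 0.0011
Qₚ = 0.0011 > Kₚ = 3.1×10⁻⁴, so the reverse reaction proceeds.

in the reverse direction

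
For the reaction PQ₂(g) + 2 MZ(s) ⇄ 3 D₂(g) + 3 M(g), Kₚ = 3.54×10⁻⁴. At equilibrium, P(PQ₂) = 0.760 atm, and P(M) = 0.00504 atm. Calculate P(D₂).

(MZ is a pure solid — omitted from Kₚ.)
At equilibrium, Kₚ = P(D₂)³·P(M)³ / P(PQ₂) = 3.54×10⁻⁴.
(P(D₂))³·(0.00504)³ / (0.760) = 3.54×10⁻⁴
P(D₂)³ = 2100 ⇒ P(D₂) = 12.8 atm

P(D₂) = 12.8 atm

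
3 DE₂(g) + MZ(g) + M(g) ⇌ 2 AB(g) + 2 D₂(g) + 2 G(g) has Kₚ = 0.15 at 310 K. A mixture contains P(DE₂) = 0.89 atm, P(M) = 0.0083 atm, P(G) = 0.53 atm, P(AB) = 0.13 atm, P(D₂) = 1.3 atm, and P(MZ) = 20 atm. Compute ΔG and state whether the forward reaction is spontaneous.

ΔG = -2.02 kJ/mol; the forward reaction is spontaneous

Qₚ = P(AB)²·P(D₂)²·P(G)² / (P(DE₂)³·P(MZ)·P(M)) = (0.13)²·(1.3)²·(0.53)² / ((0.89)³·(20)·(0.0083)) = 0.0686
ΔG = RT ln(Qₚ/Kₚ) = (8.314 J mol⁻¹ K⁻¹)(310 K) × ln(0.0686/0.15)
   = (2.577 kJ/mol)(-0.7823) = -2.02 kJ/mol
ΔG < 0, so the forward reaction is spontaneous (proceeds forward).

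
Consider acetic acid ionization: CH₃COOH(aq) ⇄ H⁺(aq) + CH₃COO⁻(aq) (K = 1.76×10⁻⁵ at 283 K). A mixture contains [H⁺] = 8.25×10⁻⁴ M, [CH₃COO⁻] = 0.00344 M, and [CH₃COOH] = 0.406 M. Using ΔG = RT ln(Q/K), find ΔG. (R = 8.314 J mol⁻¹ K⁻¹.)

Q = [H⁺]·[CH₃COO⁻] / [CH₃COOH] = (8.25×10⁻⁴)·(0.00344) / (0.406) = 6.99×10⁻⁶
ΔG = RT ln(Q/K) = (8.314 J mol⁻¹ K⁻¹)(283 K) × ln(6.99×10⁻⁶/1.76×10⁻⁵)
   = (2.353 kJ/mol)(-0.9234) = -2.17 kJ/mol
ΔG < 0, so the forward reaction is spontaneous (proceeds forward).

ΔG = -2.17 kJ/mol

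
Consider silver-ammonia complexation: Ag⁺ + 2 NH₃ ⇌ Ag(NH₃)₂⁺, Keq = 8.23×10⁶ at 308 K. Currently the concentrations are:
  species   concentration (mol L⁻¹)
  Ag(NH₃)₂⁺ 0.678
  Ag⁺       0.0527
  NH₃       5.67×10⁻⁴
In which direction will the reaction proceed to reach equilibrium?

Q = [Ag(NH₃)₂⁺] / ([Ag⁺]·[NH₃]²) = (0.678) / ((0.0527)·(5.67×10⁻⁴)²) = 4.00×10⁷
Q = 4.00×10⁷ > Keq = 8.23×10⁶, so the reverse reaction proceeds.

toward reactants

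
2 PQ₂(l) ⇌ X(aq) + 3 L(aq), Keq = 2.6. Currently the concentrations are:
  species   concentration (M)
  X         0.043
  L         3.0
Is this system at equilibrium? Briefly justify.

no; Q < K, reaction proceeds forward

(PQ₂ is a pure liquid — omitted from Q.)
Q = [X]·[L]³ = (0.043)·(3.0)³ = 1.2
Q = 1.2 < Keq = 2.6: net forward reaction.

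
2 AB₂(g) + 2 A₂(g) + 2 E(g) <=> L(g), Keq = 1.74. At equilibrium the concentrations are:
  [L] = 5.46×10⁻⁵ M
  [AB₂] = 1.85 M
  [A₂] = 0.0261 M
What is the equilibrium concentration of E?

At equilibrium, Keq = [L] / ([AB₂]²·[A₂]²·[E]²) = 1.74.
(5.46×10⁻⁵) / ((1.85)²·(0.0261)²·([E])²) = 1.74
[E]² = 0.0135 ⇒ [E] = 0.116 M

[E] = 0.116 M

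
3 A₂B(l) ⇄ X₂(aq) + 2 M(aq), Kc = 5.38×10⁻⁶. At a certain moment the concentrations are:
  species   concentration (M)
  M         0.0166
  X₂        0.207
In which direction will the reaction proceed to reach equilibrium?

toward reactants

(A₂B is a pure liquid — omitted from Qc.)
Qc = [X₂]·[M]² = (0.207)·(0.0166)² = 5.70×10⁻⁵
Qc = 5.70×10⁻⁵ > Kc = 5.38×10⁻⁶, so the reverse reaction proceeds.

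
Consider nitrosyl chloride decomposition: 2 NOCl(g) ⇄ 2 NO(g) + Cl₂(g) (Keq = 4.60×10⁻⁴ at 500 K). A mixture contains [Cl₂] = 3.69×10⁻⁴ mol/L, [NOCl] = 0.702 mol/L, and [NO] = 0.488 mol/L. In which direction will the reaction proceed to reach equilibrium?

Q = [NO]²·[Cl₂] / [NOCl]² = (0.488)²·(3.69×10⁻⁴) / (0.702)² = 1.78×10⁻⁴
Q = 1.78×10⁻⁴ < Keq = 4.60×10⁻⁴, so the forward reaction proceeds.

in the forward direction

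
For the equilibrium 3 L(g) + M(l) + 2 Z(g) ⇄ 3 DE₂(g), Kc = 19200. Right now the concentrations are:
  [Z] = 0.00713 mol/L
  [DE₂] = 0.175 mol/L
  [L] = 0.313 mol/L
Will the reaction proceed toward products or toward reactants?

(M is a pure liquid — omitted from Qc.)
Qc = [DE₂]³ / ([L]³·[Z]²) = (0.175)³ / ((0.313)³·(0.00713)²) = 3440
Qc = 3440 < Kc = 19200, so the forward reaction proceeds.

to the right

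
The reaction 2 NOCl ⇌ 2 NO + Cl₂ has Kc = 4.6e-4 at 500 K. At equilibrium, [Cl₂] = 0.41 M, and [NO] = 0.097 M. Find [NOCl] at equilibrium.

At equilibrium, Kc = [NO]²·[Cl₂] / [NOCl]² = 4.6e-4.
(0.097)²·(0.41) / ([NOCl])² = 4.6e-4
[NOCl]² = 8.39 ⇒ [NOCl] = 2.9 M

[NOCl] = 2.9 M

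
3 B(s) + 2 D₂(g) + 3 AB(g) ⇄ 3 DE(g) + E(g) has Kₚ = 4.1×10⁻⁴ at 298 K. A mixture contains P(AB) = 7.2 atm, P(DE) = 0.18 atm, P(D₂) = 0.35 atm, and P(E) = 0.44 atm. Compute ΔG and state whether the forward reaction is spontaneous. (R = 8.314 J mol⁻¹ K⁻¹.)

ΔG = -4.93 kJ/mol; the forward reaction is spontaneous

(B is a pure solid — omitted from Qₚ.)
Qₚ = P(DE)³·P(E) / (P(D₂)²·P(AB)³) = (0.18)³·(0.44) / ((0.35)²·(7.2)³) = 5.61×10⁻⁵
ΔG = RT ln(Qₚ/Kₚ) = (8.314 J mol⁻¹ K⁻¹)(298 K) × ln(5.61×10⁻⁵/4.1×10⁻⁴)
   = (2.478 kJ/mol)(-1.989) = -4.93 kJ/mol
ΔG < 0, so the forward reaction is spontaneous (proceeds forward).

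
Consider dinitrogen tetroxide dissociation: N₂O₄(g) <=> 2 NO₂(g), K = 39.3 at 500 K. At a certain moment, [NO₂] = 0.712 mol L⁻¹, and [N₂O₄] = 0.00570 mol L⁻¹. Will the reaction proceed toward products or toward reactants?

Q = [NO₂]² / [N₂O₄] = (0.712)² / (0.00570) = 88.9
Q = 88.9 > K = 39.3, so the reverse reaction proceeds.

reverse (toward reactants)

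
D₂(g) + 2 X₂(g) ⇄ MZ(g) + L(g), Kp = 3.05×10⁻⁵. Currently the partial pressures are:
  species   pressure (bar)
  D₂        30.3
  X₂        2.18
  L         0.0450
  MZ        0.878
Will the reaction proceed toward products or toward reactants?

reverse (toward reactants)

Qp = P(MZ)·P(L) / (P(D₂)·P(X₂)²) = (0.878)·(0.0450) / ((30.3)·(2.18)²) = 2.74×10⁻⁴
Qp = 2.74×10⁻⁴ > Kp = 3.05×10⁻⁵, so the reverse reaction proceeds.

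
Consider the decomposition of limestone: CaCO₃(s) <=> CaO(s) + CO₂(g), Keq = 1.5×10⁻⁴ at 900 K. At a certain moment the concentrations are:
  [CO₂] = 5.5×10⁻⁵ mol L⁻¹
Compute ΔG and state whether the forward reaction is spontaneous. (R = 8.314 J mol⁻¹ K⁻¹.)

ΔG = -7.51 kJ/mol; the forward reaction is spontaneous

(CaCO₃, CaO are pure solids — omitted from Q.)
Q = [CO₂] = 5.50×10⁻⁵
ΔG = RT ln(Q/Keq) = (8.314 J mol⁻¹ K⁻¹)(900 K) × ln(5.50×10⁻⁵/1.5×10⁻⁴)
   = (7.483 kJ/mol)(-1.003) = -7.51 kJ/mol
ΔG < 0, so the forward reaction is spontaneous (proceeds forward).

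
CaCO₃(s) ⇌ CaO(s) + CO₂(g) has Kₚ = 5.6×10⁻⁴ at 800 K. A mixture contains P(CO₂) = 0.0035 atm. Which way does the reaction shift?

(CaCO₃, CaO are pure solids — omitted from Qₚ.)
Qₚ = P(CO₂) = 0.0035
Qₚ = 0.0035 > Kₚ = 5.6×10⁻⁴, so the reverse reaction proceeds.

reverse (toward reactants)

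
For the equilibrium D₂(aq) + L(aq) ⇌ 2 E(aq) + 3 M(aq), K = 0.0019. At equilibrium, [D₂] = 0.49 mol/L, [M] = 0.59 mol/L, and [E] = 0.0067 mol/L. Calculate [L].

At equilibrium, K = [E]²·[M]³ / ([D₂]·[L]) = 0.0019.
(0.0067)²·(0.59)³ / ((0.49)·([L])) = 0.0019
[L] = 0.00990 = 0.0099 mol/L

[L] = 0.0099 mol/L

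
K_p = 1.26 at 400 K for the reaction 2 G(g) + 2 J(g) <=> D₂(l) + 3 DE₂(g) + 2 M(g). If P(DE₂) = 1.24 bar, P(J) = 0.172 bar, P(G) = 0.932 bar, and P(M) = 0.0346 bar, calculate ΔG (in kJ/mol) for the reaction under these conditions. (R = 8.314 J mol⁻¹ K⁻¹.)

ΔG = -8.82 kJ/mol

(D₂ is a pure liquid — omitted from Q_p.)
Q_p = P(DE₂)³·P(M)² / (P(G)²·P(J)²) = (1.24)³·(0.0346)² / ((0.932)²·(0.172)²) = 0.0888
ΔG = RT ln(Q_p/K_p) = (8.314 J mol⁻¹ K⁻¹)(400 K) × ln(0.0888/1.26)
   = (3.326 kJ/mol)(-2.652) = -8.82 kJ/mol
ΔG < 0, so the forward reaction is spontaneous (proceeds forward).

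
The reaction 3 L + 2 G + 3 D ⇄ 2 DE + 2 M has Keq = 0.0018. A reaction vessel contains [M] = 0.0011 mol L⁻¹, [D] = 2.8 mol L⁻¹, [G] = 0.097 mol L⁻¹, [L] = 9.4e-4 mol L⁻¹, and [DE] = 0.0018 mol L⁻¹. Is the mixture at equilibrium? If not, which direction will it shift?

Q = [DE]²·[M]² / ([L]³·[G]²·[D]³) = (0.0018)²·(0.0011)² / ((9.4e-4)³·(0.097)²·(2.8)³) = 0.023
Q = 0.023 > Keq = 0.0018: net reverse reaction.

no; Q > K, reaction proceeds in reverse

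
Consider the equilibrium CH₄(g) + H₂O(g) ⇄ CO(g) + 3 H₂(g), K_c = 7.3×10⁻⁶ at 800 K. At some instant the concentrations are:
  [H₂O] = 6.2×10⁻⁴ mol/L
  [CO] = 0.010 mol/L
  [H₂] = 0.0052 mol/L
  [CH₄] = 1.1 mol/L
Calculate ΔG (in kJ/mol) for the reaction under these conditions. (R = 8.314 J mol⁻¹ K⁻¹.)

ΔG = -8.41 kJ/mol

Q_c = [CO]·[H₂]³ / ([CH₄]·[H₂O]) = (0.010)·(0.0052)³ / ((1.1)·(6.2×10⁻⁴)) = 2.06×10⁻⁶
ΔG = RT ln(Q_c/K_c) = (8.314 J mol⁻¹ K⁻¹)(800 K) × ln(2.06×10⁻⁶/7.3×10⁻⁶)
   = (6.651 kJ/mol)(-1.265) = -8.41 kJ/mol
ΔG < 0, so the forward reaction is spontaneous (proceeds forward).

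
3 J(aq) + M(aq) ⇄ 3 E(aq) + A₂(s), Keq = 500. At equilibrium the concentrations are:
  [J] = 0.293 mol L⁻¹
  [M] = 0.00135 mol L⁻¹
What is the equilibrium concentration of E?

(A₂ is a pure solid — omitted from Keq.)
At equilibrium, Keq = [E]³ / ([J]³·[M]) = 500.
([E])³ / ((0.293)³·(0.00135)) = 500
[E]³ = 0.0170 ⇒ [E] = 0.257 mol L⁻¹

[E] = 0.257 mol L⁻¹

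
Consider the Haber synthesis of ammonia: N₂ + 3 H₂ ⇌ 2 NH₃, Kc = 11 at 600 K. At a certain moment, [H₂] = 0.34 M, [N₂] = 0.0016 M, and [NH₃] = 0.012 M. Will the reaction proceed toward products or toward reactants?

Qc = [NH₃]² / ([N₂]·[H₂]³) = (0.012)² / ((0.0016)·(0.34)³) = 2.3
Qc = 2.3 < Kc = 11, so the forward reaction proceeds.

in the forward direction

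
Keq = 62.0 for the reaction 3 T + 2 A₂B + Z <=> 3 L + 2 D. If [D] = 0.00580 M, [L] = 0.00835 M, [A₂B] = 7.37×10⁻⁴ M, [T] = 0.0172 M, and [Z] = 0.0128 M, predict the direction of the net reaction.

Q = [L]³·[D]² / ([T]³·[A₂B]²·[Z]) = (0.00835)³·(0.00580)² / ((0.0172)³·(7.37×10⁻⁴)²·(0.0128)) = 554
Q = 554 > Keq = 62.0, so the reverse reaction proceeds.

to the left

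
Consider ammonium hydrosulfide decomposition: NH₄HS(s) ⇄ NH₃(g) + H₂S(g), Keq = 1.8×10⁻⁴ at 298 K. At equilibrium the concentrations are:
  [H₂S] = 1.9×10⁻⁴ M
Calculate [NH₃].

[NH₃] = 0.95 M

(NH₄HS is a pure solid — omitted from Keq.)
At equilibrium, Keq = [NH₃]·[H₂S] = 1.8×10⁻⁴.
([NH₃])·(1.9×10⁻⁴) = 1.8×10⁻⁴
[NH₃] = 0.947 = 0.95 M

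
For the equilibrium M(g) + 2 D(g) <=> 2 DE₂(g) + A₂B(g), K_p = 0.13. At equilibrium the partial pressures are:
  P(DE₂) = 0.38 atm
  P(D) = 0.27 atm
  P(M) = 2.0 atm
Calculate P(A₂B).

At equilibrium, K_p = P(DE₂)²·P(A₂B) / (P(M)·P(D)²) = 0.13.
(0.38)²·(P(A₂B)) / ((2.0)·(0.27)²) = 0.13
P(A₂B) = 0.131 = 0.13 atm

P(A₂B) = 0.13 atm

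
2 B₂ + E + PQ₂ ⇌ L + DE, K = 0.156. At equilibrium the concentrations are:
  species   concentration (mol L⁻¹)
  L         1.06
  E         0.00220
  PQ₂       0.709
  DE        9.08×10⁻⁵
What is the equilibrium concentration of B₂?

[B₂] = 0.629 mol L⁻¹

At equilibrium, K = [L]·[DE] / ([B₂]²·[E]·[PQ₂]) = 0.156.
(1.06)·(9.08×10⁻⁵) / (([B₂])²·(0.00220)·(0.709)) = 0.156
[B₂]² = 0.396 ⇒ [B₂] = 0.629 mol L⁻¹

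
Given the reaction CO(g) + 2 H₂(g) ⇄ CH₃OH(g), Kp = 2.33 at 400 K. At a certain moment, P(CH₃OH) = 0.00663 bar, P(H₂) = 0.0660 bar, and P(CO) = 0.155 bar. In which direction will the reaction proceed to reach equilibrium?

Qp = P(CH₃OH) / (P(CO)·P(H₂)²) = (0.00663) / ((0.155)·(0.0660)²) = 9.82
Qp = 9.82 > Kp = 2.33, so the reverse reaction proceeds.

reverse (toward reactants)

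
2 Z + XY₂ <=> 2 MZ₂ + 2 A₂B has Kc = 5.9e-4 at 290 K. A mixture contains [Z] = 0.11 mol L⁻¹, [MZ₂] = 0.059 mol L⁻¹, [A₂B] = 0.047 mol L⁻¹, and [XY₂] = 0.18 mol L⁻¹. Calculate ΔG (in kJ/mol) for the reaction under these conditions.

Qc = [MZ₂]²·[A₂B]² / ([Z]²·[XY₂]) = (0.059)²·(0.047)² / ((0.11)²·(0.18)) = 0.00353
ΔG = RT ln(Qc/Kc) = (8.314 J mol⁻¹ K⁻¹)(290 K) × ln(0.00353/5.9e-4)
   = (2.411 kJ/mol)(1.789) = 4.31 kJ/mol
ΔG > 0, so the forward reaction is non-spontaneous (proceeds in reverse).

ΔG = 4.31 kJ/mol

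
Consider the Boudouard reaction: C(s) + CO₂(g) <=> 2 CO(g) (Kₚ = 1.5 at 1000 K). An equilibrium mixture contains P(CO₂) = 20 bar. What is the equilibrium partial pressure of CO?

P(CO) = 5.5 bar

(C is a pure solid — omitted from Kₚ.)
At equilibrium, Kₚ = P(CO)² / P(CO₂) = 1.5.
(P(CO))² / (20) = 1.5
P(CO)² = 30.0 ⇒ P(CO) = 5.5 bar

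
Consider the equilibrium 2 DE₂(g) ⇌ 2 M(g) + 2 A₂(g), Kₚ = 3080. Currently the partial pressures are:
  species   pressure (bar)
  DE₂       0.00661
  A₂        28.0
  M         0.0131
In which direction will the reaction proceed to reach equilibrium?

no net change (already at equilibrium)

Qₚ = P(M)²·P(A₂)² / P(DE₂)² = (0.0131)²·(28.0)² / (0.00661)² = 3080
Qₚ = 3080 = Kₚ, so the system is already at equilibrium.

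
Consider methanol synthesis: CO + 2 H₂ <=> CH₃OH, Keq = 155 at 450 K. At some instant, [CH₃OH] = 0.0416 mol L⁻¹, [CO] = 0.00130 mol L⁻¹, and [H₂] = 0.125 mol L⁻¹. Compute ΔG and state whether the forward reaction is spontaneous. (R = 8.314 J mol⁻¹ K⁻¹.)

Q = [CH₃OH] / ([CO]·[H₂]²) = (0.0416) / ((0.00130)·(0.125)²) = 2050
ΔG = RT ln(Q/Keq) = (8.314 J mol⁻¹ K⁻¹)(450 K) × ln(2050/155)
   = (3.741 kJ/mol)(2.582) = 9.66 kJ/mol
ΔG > 0, so the forward reaction is non-spontaneous (proceeds in reverse).

ΔG = 9.66 kJ/mol; the forward reaction is non-spontaneous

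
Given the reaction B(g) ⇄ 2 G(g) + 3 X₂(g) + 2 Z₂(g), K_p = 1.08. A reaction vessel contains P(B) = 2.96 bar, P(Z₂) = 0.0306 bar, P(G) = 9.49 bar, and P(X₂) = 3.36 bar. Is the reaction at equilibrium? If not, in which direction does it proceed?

at equilibrium

Q_p = P(G)²·P(X₂)³·P(Z₂)² / P(B) = (9.49)²·(3.36)³·(0.0306)² / (2.96) = 1.08
Q_p = 1.08 = K_p, so the system is already at equilibrium.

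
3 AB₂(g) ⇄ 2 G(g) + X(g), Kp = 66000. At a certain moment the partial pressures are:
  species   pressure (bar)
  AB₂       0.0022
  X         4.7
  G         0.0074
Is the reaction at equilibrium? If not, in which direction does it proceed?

Qp = P(G)²·P(X) / P(AB₂)³ = (0.0074)²·(4.7) / (0.0022)³ = 24000
Qp = 24000 < Kp = 66000, so the forward reaction proceeds.

in the forward direction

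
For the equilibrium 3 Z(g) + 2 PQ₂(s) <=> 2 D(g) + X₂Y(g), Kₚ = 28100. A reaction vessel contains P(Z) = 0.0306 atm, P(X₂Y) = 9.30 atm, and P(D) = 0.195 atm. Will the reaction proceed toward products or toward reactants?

(PQ₂ is a pure solid — omitted from Qₚ.)
Qₚ = P(D)²·P(X₂Y) / P(Z)³ = (0.195)²·(9.30) / (0.0306)³ = 12300
Qₚ = 12300 < Kₚ = 28100, so the forward reaction proceeds.

in the forward direction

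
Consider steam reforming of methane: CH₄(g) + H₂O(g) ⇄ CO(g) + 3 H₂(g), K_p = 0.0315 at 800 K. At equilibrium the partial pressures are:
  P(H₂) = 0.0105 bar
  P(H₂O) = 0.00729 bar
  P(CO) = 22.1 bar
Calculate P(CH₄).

P(CH₄) = 0.111 bar

At equilibrium, K_p = P(CO)·P(H₂)³ / (P(CH₄)·P(H₂O)) = 0.0315.
(22.1)·(0.0105)³ / ((P(CH₄))·(0.00729)) = 0.0315
P(CH₄) = 0.111 bar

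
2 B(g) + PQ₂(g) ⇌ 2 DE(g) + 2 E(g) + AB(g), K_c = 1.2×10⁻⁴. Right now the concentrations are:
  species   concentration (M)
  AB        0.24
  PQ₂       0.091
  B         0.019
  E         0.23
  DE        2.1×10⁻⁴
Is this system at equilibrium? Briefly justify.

Q_c = [DE]²·[E]²·[AB] / ([B]²·[PQ₂]) = (2.1×10⁻⁴)²·(0.23)²·(0.24) / ((0.019)²·(0.091)) = 1.7×10⁻⁵
Q_c = 1.7×10⁻⁵ < K_c = 1.2×10⁻⁴: net forward reaction.

no; Q < K, reaction proceeds forward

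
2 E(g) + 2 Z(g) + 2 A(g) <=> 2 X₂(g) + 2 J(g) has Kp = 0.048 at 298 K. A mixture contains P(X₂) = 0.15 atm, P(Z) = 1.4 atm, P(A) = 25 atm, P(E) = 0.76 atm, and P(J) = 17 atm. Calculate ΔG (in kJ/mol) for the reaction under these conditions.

ΔG = -4.10 kJ/mol

Qp = P(X₂)²·P(J)² / (P(E)²·P(Z)²·P(A)²) = (0.15)²·(17)² / ((0.76)²·(1.4)²·(25)²) = 0.00919
ΔG = RT ln(Qp/Kp) = (8.314 J mol⁻¹ K⁻¹)(298 K) × ln(0.00919/0.048)
   = (2.478 kJ/mol)(-1.653) = -4.10 kJ/mol
ΔG < 0, so the forward reaction is spontaneous (proceeds forward).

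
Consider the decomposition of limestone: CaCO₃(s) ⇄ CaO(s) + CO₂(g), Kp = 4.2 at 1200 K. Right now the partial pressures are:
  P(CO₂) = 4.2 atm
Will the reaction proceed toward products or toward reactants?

at equilibrium

(CaCO₃, CaO are pure solids — omitted from Qp.)
Qp = P(CO₂) = 4.2
Qp = 4.2 = Kp, so the system is already at equilibrium.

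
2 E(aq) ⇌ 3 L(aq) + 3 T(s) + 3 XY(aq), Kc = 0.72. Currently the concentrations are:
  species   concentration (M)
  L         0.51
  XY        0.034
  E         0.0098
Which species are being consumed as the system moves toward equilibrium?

E (reactants)

(T is a pure solid — omitted from Qc.)
Qc = [L]³·[XY]³ / [E]² = (0.51)³·(0.034)³ / (0.0098)² = 0.054
Qc = 0.054 < Kc = 0.72: net forward reaction.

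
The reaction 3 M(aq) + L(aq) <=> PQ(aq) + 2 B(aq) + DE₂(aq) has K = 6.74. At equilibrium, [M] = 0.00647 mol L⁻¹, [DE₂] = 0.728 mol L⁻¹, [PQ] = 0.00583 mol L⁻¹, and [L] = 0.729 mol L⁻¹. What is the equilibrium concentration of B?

At equilibrium, K = [PQ]·[B]²·[DE₂] / ([M]³·[L]) = 6.74.
(0.00583)·([B])²·(0.728) / ((0.00647)³·(0.729)) = 6.74
[B]² = 3.14e-4 ⇒ [B] = 0.0177 mol L⁻¹

[B] = 0.0177 mol L⁻¹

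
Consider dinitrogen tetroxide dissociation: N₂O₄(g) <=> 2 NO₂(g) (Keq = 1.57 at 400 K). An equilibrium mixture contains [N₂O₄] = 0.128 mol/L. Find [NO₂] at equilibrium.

[NO₂] = 0.448 mol/L

At equilibrium, Keq = [NO₂]² / [N₂O₄] = 1.57.
([NO₂])² / (0.128) = 1.57
[NO₂]² = 0.201 ⇒ [NO₂] = 0.448 mol/L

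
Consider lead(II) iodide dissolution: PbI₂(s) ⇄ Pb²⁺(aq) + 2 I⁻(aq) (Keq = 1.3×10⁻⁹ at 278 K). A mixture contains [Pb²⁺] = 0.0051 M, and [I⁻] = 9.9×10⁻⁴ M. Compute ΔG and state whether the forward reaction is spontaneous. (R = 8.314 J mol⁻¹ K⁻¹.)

ΔG = 3.11 kJ/mol; the forward reaction is non-spontaneous

(PbI₂ is a pure solid — omitted from Q.)
Q = [Pb²⁺]·[I⁻]² = (0.0051)·(9.9×10⁻⁴)² = 5.00×10⁻⁹
ΔG = RT ln(Q/Keq) = (8.314 J mol⁻¹ K⁻¹)(278 K) × ln(5.00×10⁻⁹/1.3×10⁻⁹)
   = (2.311 kJ/mol)(1.347) = 3.11 kJ/mol
ΔG > 0, so the forward reaction is non-spontaneous (proceeds in reverse).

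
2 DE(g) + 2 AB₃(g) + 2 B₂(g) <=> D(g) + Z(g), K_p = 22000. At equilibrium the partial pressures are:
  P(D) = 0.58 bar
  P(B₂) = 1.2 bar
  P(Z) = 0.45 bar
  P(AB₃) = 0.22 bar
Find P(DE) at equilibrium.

At equilibrium, K_p = P(D)·P(Z) / (P(DE)²·P(AB₃)²·P(B₂)²) = 22000.
(0.58)·(0.45) / ((P(DE))²·(0.22)²·(1.2)²) = 22000
P(DE)² = 1.70e-4 ⇒ P(DE) = 0.013 bar

P(DE) = 0.013 bar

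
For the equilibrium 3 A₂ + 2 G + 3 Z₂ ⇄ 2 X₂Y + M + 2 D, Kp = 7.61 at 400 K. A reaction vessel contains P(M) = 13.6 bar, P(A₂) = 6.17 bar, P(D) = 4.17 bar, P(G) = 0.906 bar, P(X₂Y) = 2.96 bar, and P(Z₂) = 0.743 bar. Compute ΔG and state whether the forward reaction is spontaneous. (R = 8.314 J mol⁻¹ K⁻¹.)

ΔG = 4.11 kJ/mol; the forward reaction is non-spontaneous

Qp = P(X₂Y)²·P(M)·P(D)² / (P(A₂)³·P(G)²·P(Z₂)³) = (2.96)²·(13.6)·(4.17)² / ((6.17)³·(0.906)²·(0.743)³) = 26.2
ΔG = RT ln(Qp/Kp) = (8.314 J mol⁻¹ K⁻¹)(400 K) × ln(26.2/7.61)
   = (3.326 kJ/mol)(1.236) = 4.11 kJ/mol
ΔG > 0, so the forward reaction is non-spontaneous (proceeds in reverse).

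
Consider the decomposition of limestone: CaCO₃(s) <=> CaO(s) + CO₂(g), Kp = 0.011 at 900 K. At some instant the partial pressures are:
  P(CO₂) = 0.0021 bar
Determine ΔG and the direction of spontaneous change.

ΔG = -12.4 kJ/mol; the forward reaction is spontaneous

(CaCO₃, CaO are pure solids — omitted from Qp.)
Qp = P(CO₂) = 0.00210
ΔG = RT ln(Qp/Kp) = (8.314 J mol⁻¹ K⁻¹)(900 K) × ln(0.00210/0.011)
   = (7.483 kJ/mol)(-1.656) = -12.4 kJ/mol
ΔG < 0, so the forward reaction is spontaneous (proceeds forward).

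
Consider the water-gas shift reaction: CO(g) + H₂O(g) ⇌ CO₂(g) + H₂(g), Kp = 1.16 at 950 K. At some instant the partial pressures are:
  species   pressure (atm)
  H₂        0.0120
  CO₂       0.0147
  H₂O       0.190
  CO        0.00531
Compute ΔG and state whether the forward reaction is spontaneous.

Qp = P(CO₂)·P(H₂) / (P(CO)·P(H₂O)) = (0.0147)·(0.0120) / ((0.00531)·(0.190)) = 0.175
ΔG = RT ln(Qp/Kp) = (8.314 J mol⁻¹ K⁻¹)(950 K) × ln(0.175/1.16)
   = (7.898 kJ/mol)(-1.891) = -14.9 kJ/mol
ΔG < 0, so the forward reaction is spontaneous (proceeds forward).

ΔG = -14.9 kJ/mol; the forward reaction is spontaneous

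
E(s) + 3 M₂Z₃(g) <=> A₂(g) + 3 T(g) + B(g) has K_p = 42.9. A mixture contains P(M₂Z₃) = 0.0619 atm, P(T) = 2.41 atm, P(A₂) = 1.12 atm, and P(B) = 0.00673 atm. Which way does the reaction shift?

reverse (toward reactants)

(E is a pure solid — omitted from Q_p.)
Q_p = P(A₂)·P(T)³·P(B) / P(M₂Z₃)³ = (1.12)·(2.41)³·(0.00673) / (0.0619)³ = 445
Q_p = 445 > K_p = 42.9, so the reverse reaction proceeds.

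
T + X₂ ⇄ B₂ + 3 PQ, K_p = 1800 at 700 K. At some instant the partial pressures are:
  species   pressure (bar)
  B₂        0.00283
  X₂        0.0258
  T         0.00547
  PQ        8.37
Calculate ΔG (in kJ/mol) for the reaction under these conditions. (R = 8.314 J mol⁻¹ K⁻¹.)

Q_p = P(B₂)·P(PQ)³ / (P(T)·P(X₂)) = (0.00283)·(8.37)³ / ((0.00547)·(0.0258)) = 11800
ΔG = RT ln(Q_p/K_p) = (8.314 J mol⁻¹ K⁻¹)(700 K) × ln(11800/1800)
   = (5.820 kJ/mol)(1.880) = 10.9 kJ/mol
ΔG > 0, so the forward reaction is non-spontaneous (proceeds in reverse).

ΔG = 10.9 kJ/mol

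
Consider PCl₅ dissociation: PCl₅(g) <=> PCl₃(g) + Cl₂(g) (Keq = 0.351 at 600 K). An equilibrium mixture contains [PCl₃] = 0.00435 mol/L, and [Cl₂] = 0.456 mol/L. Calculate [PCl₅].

At equilibrium, Keq = [PCl₃]·[Cl₂] / [PCl₅] = 0.351.
(0.00435)·(0.456) / ([PCl₅]) = 0.351
[PCl₅] = 0.00565 mol/L

[PCl₅] = 0.00565 mol/L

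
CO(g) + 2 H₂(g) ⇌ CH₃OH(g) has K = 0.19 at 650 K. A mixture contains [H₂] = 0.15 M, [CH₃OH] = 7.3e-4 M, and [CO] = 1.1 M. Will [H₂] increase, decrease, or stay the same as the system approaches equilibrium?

decrease

Q = [CH₃OH] / ([CO]·[H₂]²) = (7.3e-4) / ((1.1)·(0.15)²) = 0.029
Q = 0.029 < K = 0.19: net forward reaction.
H₂ is a reactant, so it decreases.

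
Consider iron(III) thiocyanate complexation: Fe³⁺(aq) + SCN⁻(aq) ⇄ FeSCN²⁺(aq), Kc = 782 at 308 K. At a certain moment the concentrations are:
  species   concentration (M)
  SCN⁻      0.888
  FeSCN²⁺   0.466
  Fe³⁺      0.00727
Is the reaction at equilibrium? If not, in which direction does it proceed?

Qc = [FeSCN²⁺] / ([Fe³⁺]·[SCN⁻]) = (0.466) / ((0.00727)·(0.888)) = 72.2
Qc = 72.2 < Kc = 782, so the forward reaction proceeds.

toward products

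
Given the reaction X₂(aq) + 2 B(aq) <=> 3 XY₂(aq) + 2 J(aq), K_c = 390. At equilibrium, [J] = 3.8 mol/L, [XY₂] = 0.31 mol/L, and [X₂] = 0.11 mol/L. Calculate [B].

At equilibrium, K_c = [XY₂]³·[J]² / ([X₂]·[B]²) = 390.
(0.31)³·(3.8)² / ((0.11)·([B])²) = 390
[B]² = 0.0100 ⇒ [B] = 0.10 mol/L

[B] = 0.10 mol/L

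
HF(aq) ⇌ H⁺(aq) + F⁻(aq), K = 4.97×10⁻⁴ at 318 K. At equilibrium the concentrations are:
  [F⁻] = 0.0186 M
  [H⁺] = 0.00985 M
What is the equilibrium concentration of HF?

[HF] = 0.369 M

At equilibrium, K = [H⁺]·[F⁻] / [HF] = 4.97×10⁻⁴.
(0.00985)·(0.0186) / ([HF]) = 4.97×10⁻⁴
[HF] = 0.369 M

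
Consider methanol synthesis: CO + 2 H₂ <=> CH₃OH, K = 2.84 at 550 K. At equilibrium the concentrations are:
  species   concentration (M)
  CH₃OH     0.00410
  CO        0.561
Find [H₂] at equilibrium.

At equilibrium, K = [CH₃OH] / ([CO]·[H₂]²) = 2.84.
(0.00410) / ((0.561)·([H₂])²) = 2.84
[H₂]² = 0.00257 ⇒ [H₂] = 0.0507 M

[H₂] = 0.0507 M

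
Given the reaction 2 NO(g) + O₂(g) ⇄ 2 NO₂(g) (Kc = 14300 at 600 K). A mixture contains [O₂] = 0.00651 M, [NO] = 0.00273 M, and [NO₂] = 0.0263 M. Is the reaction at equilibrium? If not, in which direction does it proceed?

Qc = [NO₂]² / ([NO]²·[O₂]) = (0.0263)² / ((0.00273)²·(0.00651)) = 14300
Qc = 14300 = Kc, so the system is already at equilibrium.

at equilibrium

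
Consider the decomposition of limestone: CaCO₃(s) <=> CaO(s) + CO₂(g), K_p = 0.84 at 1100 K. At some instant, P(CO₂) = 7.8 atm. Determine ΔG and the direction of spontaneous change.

ΔG = 20.4 kJ/mol; the forward reaction is non-spontaneous

(CaCO₃, CaO are pure solids — omitted from Q_p.)
Q_p = P(CO₂) = 7.80
ΔG = RT ln(Q_p/K_p) = (8.314 J mol⁻¹ K⁻¹)(1100 K) × ln(7.80/0.84)
   = (9.145 kJ/mol)(2.228) = 20.4 kJ/mol
ΔG > 0, so the forward reaction is non-spontaneous (proceeds in reverse).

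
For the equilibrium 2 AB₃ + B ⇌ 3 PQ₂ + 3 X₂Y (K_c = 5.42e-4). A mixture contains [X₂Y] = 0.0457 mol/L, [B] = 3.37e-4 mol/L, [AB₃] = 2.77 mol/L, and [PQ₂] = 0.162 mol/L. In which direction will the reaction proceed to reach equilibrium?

forward (toward products)

Q_c = [PQ₂]³·[X₂Y]³ / ([AB₃]²·[B]) = (0.162)³·(0.0457)³ / ((2.77)²·(3.37e-4)) = 1.57e-4
Q_c = 1.57e-4 < K_c = 5.42e-4, so the forward reaction proceeds.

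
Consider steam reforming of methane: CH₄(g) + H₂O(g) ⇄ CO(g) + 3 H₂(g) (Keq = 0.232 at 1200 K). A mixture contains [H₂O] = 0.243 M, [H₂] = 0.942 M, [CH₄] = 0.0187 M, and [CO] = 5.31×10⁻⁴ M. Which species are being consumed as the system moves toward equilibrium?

CH₄, H₂O (reactants)

Q = [CO]·[H₂]³ / ([CH₄]·[H₂O]) = (5.31×10⁻⁴)·(0.942)³ / ((0.0187)·(0.243)) = 0.0977
Q = 0.0977 < Keq = 0.232: net forward reaction.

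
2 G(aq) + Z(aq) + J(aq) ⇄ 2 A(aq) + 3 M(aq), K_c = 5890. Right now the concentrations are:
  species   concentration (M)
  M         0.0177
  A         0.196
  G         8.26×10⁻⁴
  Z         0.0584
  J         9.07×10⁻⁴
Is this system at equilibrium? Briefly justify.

yes, at equilibrium

Q_c = [A]²·[M]³ / ([G]²·[Z]·[J]) = (0.196)²·(0.0177)³ / ((8.26×10⁻⁴)²·(0.0584)·(9.07×10⁻⁴)) = 5890
Q_c = 5890 = K_c; the system is at equilibrium.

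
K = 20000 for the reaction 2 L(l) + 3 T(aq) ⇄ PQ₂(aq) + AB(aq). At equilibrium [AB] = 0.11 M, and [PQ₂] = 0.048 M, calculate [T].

(L is a pure liquid — omitted from K.)
At equilibrium, K = [PQ₂]·[AB] / [T]³ = 20000.
(0.048)·(0.11) / ([T])³ = 20000
[T]³ = 2.64×10⁻⁷ ⇒ [T] = 0.0064 M

[T] = 0.0064 M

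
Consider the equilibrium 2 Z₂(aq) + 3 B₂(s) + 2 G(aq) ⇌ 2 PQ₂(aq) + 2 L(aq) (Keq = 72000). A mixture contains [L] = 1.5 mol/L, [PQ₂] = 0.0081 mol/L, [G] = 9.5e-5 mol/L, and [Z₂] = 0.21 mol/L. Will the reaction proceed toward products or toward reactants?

in the reverse direction

(B₂ is a pure solid — omitted from Q.)
Q = [PQ₂]²·[L]² / ([Z₂]²·[G]²) = (0.0081)²·(1.5)² / ((0.21)²·(9.5e-5)²) = 3.7e5
Q = 3.7e5 > Keq = 72000, so the reverse reaction proceeds.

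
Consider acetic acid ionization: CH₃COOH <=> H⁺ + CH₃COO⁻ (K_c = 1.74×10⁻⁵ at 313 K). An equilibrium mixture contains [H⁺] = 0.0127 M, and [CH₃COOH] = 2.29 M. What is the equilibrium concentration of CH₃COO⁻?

At equilibrium, K_c = [H⁺]·[CH₃COO⁻] / [CH₃COOH] = 1.74×10⁻⁵.
(0.0127)·([CH₃COO⁻]) / (2.29) = 1.74×10⁻⁵
[CH₃COO⁻] = 0.00314 M

[CH₃COO⁻] = 0.00314 M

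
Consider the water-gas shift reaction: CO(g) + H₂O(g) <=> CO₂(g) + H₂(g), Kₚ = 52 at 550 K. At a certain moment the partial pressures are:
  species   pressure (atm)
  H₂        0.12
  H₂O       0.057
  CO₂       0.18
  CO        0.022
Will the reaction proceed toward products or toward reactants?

in the forward direction

Qₚ = P(CO₂)·P(H₂) / (P(CO)·P(H₂O)) = (0.18)·(0.12) / ((0.022)·(0.057)) = 17
Qₚ = 17 < Kₚ = 52, so the forward reaction proceeds.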